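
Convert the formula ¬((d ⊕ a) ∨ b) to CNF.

(¬d ∨ a) ∧ (¬a ∨ d) ∧ ¬b

¬((d ⊕ a) ∨ b)
≡ ¬(((d ∨ a) ∧ ¬(d ∧ a)) ∨ b)   — expand ⊕
≡ ¬((d ∨ a) ∧ ¬(d ∧ a)) ∧ ¬b   — De Morgan
≡ (¬(d ∨ a) ∨ ¬¬(d ∧ a)) ∧ ¬b   — De Morgan
≡ ((¬d ∧ ¬a) ∨ ¬¬(d ∧ a)) ∧ ¬b   — De Morgan
≡ ((¬d ∧ ¬a) ∨ (d ∧ a)) ∧ ¬b   — double negation
≡ (¬d ∨ d) ∧ (¬d ∨ a) ∧ (¬a ∨ d) ∧ (¬a ∨ a) ∧ ¬b   — distribute ∨ over ∧
≡ (¬d ∨ a) ∧ (¬a ∨ d) ∧ ¬b   — simplify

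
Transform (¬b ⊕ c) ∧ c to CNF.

(b ∨ ¬c) ∧ c

(¬b ⊕ c) ∧ c
≡ (¬b ∨ c) ∧ ¬(¬b ∧ c) ∧ c   [expand ⊕]
≡ (¬b ∨ c) ∧ (¬¬b ∨ ¬c) ∧ c   [De Morgan]
≡ (¬b ∨ c) ∧ (b ∨ ¬c) ∧ c   [double negation]
≡ (b ∨ ¬c) ∧ c   [simplify]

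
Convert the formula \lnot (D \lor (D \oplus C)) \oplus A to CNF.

(\lnot D \lor A) \land (\lnot C \lor D \lor A) \land (D \lor C \lor \lnot A)

\lnot (D \lor (D \oplus C)) \oplus A
≡ (\lnot (D \lor (D \oplus C)) \lor A) \land \lnot (\lnot (D \lor (D \oplus C)) \land A)   — expand \oplus
≡ (\lnot (D \lor ((D \lor C) \land \lnot (D \land C))) \lor A) \land \lnot (\lnot (D \lor (D \oplus C)) \land A)   — expand \oplus
≡ (\lnot (D \lor ((D \lor C) \land \lnot (D \land C))) \lor A) \land \lnot (\lnot (D \lor ((D \lor C) \land \lnot (D \land C))) \land A)   — expand \oplus
≡ ((\lnot D \land \lnot ((D \lor C) \land \lnot (D \land C))) \lor A) \land \lnot (\lnot (D \lor ((D \lor C) \land \lnot (D \land C))) \land A)   — De Morgan
≡ ((\lnot D \land (\lnot (D \lor C) \lor \lnot \lnot (D \land C))) \lor A) \land \lnot (\lnot (D \lor ((D \lor C) \land \lnot (D \land C))) \land A)   — De Morgan
≡ ((\lnot D \land ((\lnot D \land \lnot C) \lor \lnot \lnot (D \land C))) \lor A) \land \lnot (\lnot (D \lor ((D \lor C) \land \lnot (D \land C))) \land A)   — De Morgan
≡ ((\lnot D \land ((\lnot D \land \lnot C) \lor (D \land C))) \lor A) \land \lnot (\lnot (D \lor ((D \lor C) \land \lnot (D \land C))) \land A)   — double negation
≡ ((\lnot D \land ((\lnot D \land \lnot C) \lor (D \land C))) \lor A) \land (\lnot \lnot (D \lor ((D \lor C) \land \lnot (D \land C))) \lor \lnot A)   — De Morgan
≡ ((\lnot D \land ((\lnot D \land \lnot C) \lor (D \land C))) \lor A) \land (D \lor ((D \lor C) \land \lnot (D \land C)) \lor \lnot A)   — double negation
≡ ((\lnot D \land ((\lnot D \land \lnot C) \lor (D \land C))) \lor A) \land (D \lor ((D \lor C) \land (\lnot D \lor \lnot C)) \lor \lnot A)   — De Morgan
≡ (\lnot D \lor A) \land (\lnot D \lor D \lor A) \land (\lnot D \lor C \lor A) \land (\lnot C \lor D \lor A) \land (\lnot C \lor C \lor A) \land (D \lor D \lor C \lor \lnot A) \land (D \lor \lnot D \lor \lnot C \lor \lnot A)   — distribute \lor over \land
≡ (\lnot D \lor A) \land (\lnot C \lor D \lor A) \land (D \lor C \lor \lnot A)   — simplify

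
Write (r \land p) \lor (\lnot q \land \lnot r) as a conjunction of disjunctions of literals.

(r \land p) \lor (\lnot q \land \lnot r)
= (r \lor \lnot q) \land (r \lor \lnot r) \land (p \lor \lnot q) \land (p \lor \lnot r)   [distribute \lor over \land]
= (r \lor \lnot q) \land (p \lor \lnot q) \land (p \lor \lnot r)   [simplify]

(r \lor \lnot q) \land (p \lor \lnot q) \land (p \lor \lnot r)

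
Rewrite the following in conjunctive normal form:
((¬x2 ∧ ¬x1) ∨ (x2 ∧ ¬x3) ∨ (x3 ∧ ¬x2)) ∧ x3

(¬x2 ∨ ¬x3) ∧ x3

((¬x2 ∧ ¬x1) ∨ (x2 ∧ ¬x3) ∨ (x3 ∧ ¬x2)) ∧ x3
≡ (¬x2 ∨ x2 ∨ x3) ∧ (¬x2 ∨ x2 ∨ ¬x2) ∧ (¬x2 ∨ ¬x3 ∨ x3) ∧ (¬x2 ∨ ¬x3 ∨ ¬x2) ∧ (¬x1 ∨ x2 ∨ x3) ∧ (¬x1 ∨ x2 ∨ ¬x2) ∧ (¬x1 ∨ ¬x3 ∨ x3) ∧ (¬x1 ∨ ¬x3 ∨ ¬x2) ∧ x3   (distribute ∨ over ∧)
≡ (¬x2 ∨ ¬x3) ∧ x3   (simplify)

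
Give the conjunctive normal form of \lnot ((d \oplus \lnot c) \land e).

(\lnot d \lor \lnot c \lor \lnot e) \land (c \lor d \lor \lnot e)

\lnot ((d \oplus \lnot c) \land e)
≡ \lnot ((d \lor \lnot c) \land \lnot (d \land \lnot c) \land e)   (expand \oplus)
≡ \lnot (d \lor \lnot c) \lor \lnot \lnot (d \land \lnot c) \lor \lnot e   (De Morgan)
≡ (\lnot d \land \lnot \lnot c) \lor \lnot \lnot (d \land \lnot c) \lor \lnot e   (De Morgan)
≡ (\lnot d \land c) \lor \lnot \lnot (d \land \lnot c) \lor \lnot e   (double negation)
≡ (\lnot d \land c) \lor (d \land \lnot c) \lor \lnot e   (double negation)
≡ (\lnot d \lor d \lor \lnot e) \land (\lnot d \lor \lnot c \lor \lnot e) \land (c \lor d \lor \lnot e) \land (c \lor \lnot c \lor \lnot e)   (distribute \lor over \land)
≡ (\lnot d \lor \lnot c \lor \lnot e) \land (c \lor d \lor \lnot e)   (simplify)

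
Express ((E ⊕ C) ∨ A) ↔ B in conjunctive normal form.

((E ⊕ C) ∨ A) ↔ B
⇔ (((E ⊕ C) ∨ A) → B) ∧ (B → ((E ⊕ C) ∨ A))   — eliminate ↔
⇔ (¬((E ⊕ C) ∨ A) ∨ B) ∧ (B → ((E ⊕ C) ∨ A))   — eliminate →
⇔ (¬(((E ∨ C) ∧ ¬(E ∧ C)) ∨ A) ∨ B) ∧ (B → ((E ⊕ C) ∨ A))   — expand ⊕
⇔ (¬(((E ∨ C) ∧ ¬(E ∧ C)) ∨ A) ∨ B) ∧ (¬B ∨ (E ⊕ C) ∨ A)   — eliminate →
⇔ (¬(((E ∨ C) ∧ ¬(E ∧ C)) ∨ A) ∨ B) ∧ (¬B ∨ ((E ∨ C) ∧ ¬(E ∧ C)) ∨ A)   — expand ⊕
⇔ ((¬((E ∨ C) ∧ ¬(E ∧ C)) ∧ ¬A) ∨ B) ∧ (¬B ∨ ((E ∨ C) ∧ ¬(E ∧ C)) ∨ A)   — De Morgan
⇔ (((¬(E ∨ C) ∨ ¬¬(E ∧ C)) ∧ ¬A) ∨ B) ∧ (¬B ∨ ((E ∨ C) ∧ ¬(E ∧ C)) ∨ A)   — De Morgan
⇔ ((((¬E ∧ ¬C) ∨ ¬¬(E ∧ C)) ∧ ¬A) ∨ B) ∧ (¬B ∨ ((E ∨ C) ∧ ¬(E ∧ C)) ∨ A)   — De Morgan
⇔ ((((¬E ∧ ¬C) ∨ (E ∧ C)) ∧ ¬A) ∨ B) ∧ (¬B ∨ ((E ∨ C) ∧ ¬(E ∧ C)) ∨ A)   — double negation
⇔ ((((¬E ∧ ¬C) ∨ (E ∧ C)) ∧ ¬A) ∨ B) ∧ (¬B ∨ ((E ∨ C) ∧ (¬E ∨ ¬C)) ∨ A)   — De Morgan
⇔ (¬E ∨ E ∨ B) ∧ (¬E ∨ C ∨ B) ∧ (¬C ∨ E ∨ B) ∧ (¬C ∨ C ∨ B) ∧ (¬A ∨ B) ∧ (¬B ∨ E ∨ C ∨ A) ∧ (¬B ∨ ¬E ∨ ¬C ∨ A)   — distribute ∨ over ∧
⇔ (¬E ∨ C ∨ B) ∧ (¬C ∨ E ∨ B) ∧ (¬A ∨ B) ∧ (¬B ∨ E ∨ C ∨ A) ∧ (¬B ∨ ¬E ∨ ¬C ∨ A)   — simplify

(¬E ∨ C ∨ B) ∧ (¬C ∨ E ∨ B) ∧ (¬A ∨ B) ∧ (¬B ∨ E ∨ C ∨ A) ∧ (¬B ∨ ¬E ∨ ¬C ∨ A)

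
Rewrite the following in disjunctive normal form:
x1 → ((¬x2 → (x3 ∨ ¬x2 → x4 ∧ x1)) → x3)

x1 → ((¬x2 → (x3 ∨ ¬x2 → x4 ∧ x1)) → x3)
≡ ¬x1 ∨ ((¬x2 → (x3 ∨ ¬x2 → x4 ∧ x1)) → x3)   — eliminate →
≡ ¬x1 ∨ ¬(¬x2 → (x3 ∨ ¬x2 → x4 ∧ x1)) ∨ x3   — eliminate →
≡ ¬x1 ∨ ¬(¬¬x2 ∨ (x3 ∨ ¬x2 → x4 ∧ x1)) ∨ x3   — eliminate →
≡ ¬x1 ∨ ¬(¬¬x2 ∨ ¬(x3 ∨ ¬x2) ∨ x4 ∧ x1) ∨ x3   — eliminate →
≡ ¬x1 ∨ ¬¬¬x2 ∧ ¬¬(x3 ∨ ¬x2) ∧ ¬(x4 ∧ x1) ∨ x3   — De Morgan
≡ ¬x1 ∨ ¬x2 ∧ ¬¬(x3 ∨ ¬x2) ∧ ¬(x4 ∧ x1) ∨ x3   — double negation
≡ ¬x1 ∨ ¬x2 ∧ (x3 ∨ ¬x2) ∧ ¬(x4 ∧ x1) ∨ x3   — double negation
≡ ¬x1 ∨ ¬x2 ∧ (x3 ∨ ¬x2) ∧ (¬x4 ∨ ¬x1) ∨ x3   — De Morgan
≡ ¬x1 ∨ ¬x2 ∧ x3 ∧ ¬x4 ∨ ¬x2 ∧ x3 ∧ ¬x1 ∨ ¬x2 ∧ ¬x2 ∧ ¬x4 ∨ ¬x2 ∧ ¬x2 ∧ ¬x1 ∨ x3   — distribute ∧ over ∨
≡ ¬x1 ∨ ¬x2 ∧ ¬x4 ∨ x3   — simplify

¬x1 ∨ ¬x2 ∧ ¬x4 ∨ x3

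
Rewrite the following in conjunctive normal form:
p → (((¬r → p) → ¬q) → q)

¬p ∨ q

p → (((¬r → p) → ¬q) → q)
≡ ¬p ∨ (((¬r → p) → ¬q) → q)   — eliminate →
≡ ¬p ∨ ¬((¬r → p) → ¬q) ∨ q   — eliminate →
≡ ¬p ∨ ¬(¬(¬r → p) ∨ ¬q) ∨ q   — eliminate →
≡ ¬p ∨ ¬(¬(¬¬r ∨ p) ∨ ¬q) ∨ q   — eliminate →
≡ ¬p ∨ (¬¬(¬¬r ∨ p) ∧ ¬¬q) ∨ q   — De Morgan
≡ ¬p ∨ ((¬¬r ∨ p) ∧ ¬¬q) ∨ q   — double negation
≡ ¬p ∨ ((r ∨ p) ∧ ¬¬q) ∨ q   — double negation
≡ ¬p ∨ ((r ∨ p) ∧ q) ∨ q   — double negation
≡ (¬p ∨ r ∨ p ∨ q) ∧ (¬p ∨ q ∨ q)   — distribute ∨ over ∧
≡ ¬p ∨ q   — simplify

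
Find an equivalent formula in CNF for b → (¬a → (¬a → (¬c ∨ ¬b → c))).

¬b ∨ a ∨ c

b → (¬a → (¬a → (¬c ∨ ¬b → c)))
= ¬b ∨ (¬a → (¬a → (¬c ∨ ¬b → c)))   (eliminate →)
= ¬b ∨ ¬¬a ∨ (¬a → (¬c ∨ ¬b → c))   (eliminate →)
= ¬b ∨ ¬¬a ∨ ¬¬a ∨ (¬c ∨ ¬b → c)   (eliminate →)
= ¬b ∨ ¬¬a ∨ ¬¬a ∨ ¬(¬c ∨ ¬b) ∨ c   (eliminate →)
= ¬b ∨ a ∨ ¬¬a ∨ ¬(¬c ∨ ¬b) ∨ c   (double negation)
= ¬b ∨ a ∨ a ∨ ¬(¬c ∨ ¬b) ∨ c   (double negation)
= ¬b ∨ a ∨ a ∨ ¬¬c ∧ ¬¬b ∨ c   (De Morgan)
= ¬b ∨ a ∨ a ∨ c ∧ ¬¬b ∨ c   (double negation)
= ¬b ∨ a ∨ a ∨ c ∧ b ∨ c   (double negation)
= (¬b ∨ a ∨ a ∨ c ∨ c) ∧ (¬b ∨ a ∨ a ∨ b ∨ c)   (distribute ∨ over ∧)
= ¬b ∨ a ∨ c   (simplify)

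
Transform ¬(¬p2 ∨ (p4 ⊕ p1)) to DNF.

(p2 ∧ ¬p4 ∧ ¬p1) ∨ (p2 ∧ p1 ∧ p4)

¬(¬p2 ∨ (p4 ⊕ p1))
= ¬(¬p2 ∨ (p4 ∧ ¬p1) ∨ (¬p4 ∧ p1))
= ¬¬p2 ∧ ¬(p4 ∧ ¬p1) ∧ ¬(¬p4 ∧ p1)
= p2 ∧ ¬(p4 ∧ ¬p1) ∧ ¬(¬p4 ∧ p1)
= p2 ∧ (¬p4 ∨ ¬¬p1) ∧ ¬(¬p4 ∧ p1)
= p2 ∧ (¬p4 ∨ p1) ∧ ¬(¬p4 ∧ p1)
= p2 ∧ (¬p4 ∨ p1) ∧ (¬¬p4 ∨ ¬p1)
= p2 ∧ (¬p4 ∨ p1) ∧ (p4 ∨ ¬p1)
= (p2 ∧ ¬p4 ∧ p4) ∨ (p2 ∧ ¬p4 ∧ ¬p1) ∨ (p2 ∧ p1 ∧ p4) ∨ (p2 ∧ p1 ∧ ¬p1)
= (p2 ∧ ¬p4 ∧ ¬p1) ∨ (p2 ∧ p1 ∧ p4)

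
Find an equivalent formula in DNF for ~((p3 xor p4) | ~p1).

~((p3 xor p4) | ~p1)
≡ ~((p3 & ~p4) | (~p3 & p4) | ~p1)   — expand xor
≡ ~(p3 & ~p4) & ~(~p3 & p4) & ~~p1   — De Morgan
≡ (~p3 | ~~p4) & ~(~p3 & p4) & ~~p1   — De Morgan
≡ (~p3 | p4) & ~(~p3 & p4) & ~~p1   — double negation
≡ (~p3 | p4) & (~~p3 | ~p4) & ~~p1   — De Morgan
≡ (~p3 | p4) & (p3 | ~p4) & ~~p1   — double negation
≡ (~p3 | p4) & (p3 | ~p4) & p1   — double negation
≡ (~p3 & p3 & p1) | (~p3 & ~p4 & p1) | (p4 & p3 & p1) | (p4 & ~p4 & p1)   — distribute & over |
≡ (~p3 & ~p4 & p1) | (p4 & p3 & p1)   — simplify

(~p3 & ~p4 & p1) | (p4 & p3 & p1)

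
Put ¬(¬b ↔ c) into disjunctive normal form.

¬(¬b ↔ c)
⇔ ¬((¬b → c) ∧ (c → ¬b))   — eliminate ↔
⇔ ¬((¬¬b ∨ c) ∧ (c → ¬b))   — eliminate →
⇔ ¬((¬¬b ∨ c) ∧ (¬c ∨ ¬b))   — eliminate →
⇔ ¬(¬¬b ∨ c) ∨ ¬(¬c ∨ ¬b)   — De Morgan
⇔ (¬¬¬b ∧ ¬c) ∨ ¬(¬c ∨ ¬b)   — De Morgan
⇔ (¬b ∧ ¬c) ∨ ¬(¬c ∨ ¬b)   — double negation
⇔ (¬b ∧ ¬c) ∨ (¬¬c ∧ ¬¬b)   — De Morgan
⇔ (¬b ∧ ¬c) ∨ (c ∧ ¬¬b)   — double negation
⇔ (¬b ∧ ¬c) ∨ (c ∧ b)   — double negation

(¬b ∧ ¬c) ∨ (c ∧ b)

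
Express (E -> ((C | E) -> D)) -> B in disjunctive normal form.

(E & ~D) | B

(E -> ((C | E) -> D)) -> B
⇔ ~(E -> ((C | E) -> D)) | B   — eliminate ->
⇔ ~(~E | ((C | E) -> D)) | B   — eliminate ->
⇔ ~(~E | ~(C | E) | D) | B   — eliminate ->
⇔ (~~E & ~~(C | E) & ~D) | B   — De Morgan
⇔ (E & ~~(C | E) & ~D) | B   — double negation
⇔ (E & (C | E) & ~D) | B   — double negation
⇔ (E & C & ~D) | (E & E & ~D) | B   — distribute & over |
⇔ (E & ~D) | B   — simplify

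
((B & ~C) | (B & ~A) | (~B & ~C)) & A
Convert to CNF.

((B & ~C) | (B & ~A) | (~B & ~C)) & A
⇔ (B | B | ~B) & (B | B | ~C) & (B | ~A | ~B) & (B | ~A | ~C) & (~C | B | ~B) & (~C | B | ~C) & (~C | ~A | ~B) & (~C | ~A | ~C) & A   — distribute | over &
⇔ (B | ~C) & (~C | ~A) & A   — simplify

(B | ~C) & (~C | ~A) & A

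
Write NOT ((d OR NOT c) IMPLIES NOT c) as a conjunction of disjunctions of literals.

(d OR NOT c) AND c

NOT ((d OR NOT c) IMPLIES NOT c)
⇔ NOT (NOT (d OR NOT c) OR NOT c)   — eliminate IMPLIES
⇔ NOT NOT (d OR NOT c) AND NOT NOT c   — De Morgan
⇔ (d OR NOT c) AND NOT NOT c   — double negation
⇔ (d OR NOT c) AND c   — double negation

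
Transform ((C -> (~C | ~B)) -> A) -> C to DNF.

((C -> (~C | ~B)) -> A) -> C
≡ ~((C -> (~C | ~B)) -> A) | C   — eliminate ->
≡ ~(~(C -> (~C | ~B)) | A) | C   — eliminate ->
≡ ~(~(~C | ~C | ~B) | A) | C   — eliminate ->
≡ (~~(~C | ~C | ~B) & ~A) | C   — De Morgan
≡ ((~C | ~C | ~B) & ~A) | C   — double negation
≡ (~C & ~A) | (~C & ~A) | (~B & ~A) | C   — distribute & over |
≡ (~C & ~A) | (~B & ~A) | C   — simplify

(~C & ~A) | (~B & ~A) | C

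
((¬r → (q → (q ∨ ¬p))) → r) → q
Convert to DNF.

(¬q ∧ ¬r) ∨ (¬p ∧ ¬r) ∨ q

((¬r → (q → (q ∨ ¬p))) → r) → q
≡ ¬((¬r → (q → (q ∨ ¬p))) → r) ∨ q   — eliminate →
≡ ¬(¬(¬r → (q → (q ∨ ¬p))) ∨ r) ∨ q   — eliminate →
≡ ¬(¬(¬¬r ∨ (q → (q ∨ ¬p))) ∨ r) ∨ q   — eliminate →
≡ ¬(¬(¬¬r ∨ ¬q ∨ q ∨ ¬p) ∨ r) ∨ q   — eliminate →
≡ (¬¬(¬¬r ∨ ¬q ∨ q ∨ ¬p) ∧ ¬r) ∨ q   — De Morgan
≡ ((¬¬r ∨ ¬q ∨ q ∨ ¬p) ∧ ¬r) ∨ q   — double negation
≡ ((r ∨ ¬q ∨ q ∨ ¬p) ∧ ¬r) ∨ q   — double negation
≡ (r ∧ ¬r) ∨ (¬q ∧ ¬r) ∨ (q ∧ ¬r) ∨ (¬p ∧ ¬r) ∨ q   — distribute ∧ over ∨
≡ (¬q ∧ ¬r) ∨ (¬p ∧ ¬r) ∨ q   — simplify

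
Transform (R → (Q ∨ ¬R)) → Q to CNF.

R ∨ Q

(R → (Q ∨ ¬R)) → Q
≡ ¬(R → (Q ∨ ¬R)) ∨ Q   [eliminate →]
≡ ¬(¬R ∨ Q ∨ ¬R) ∨ Q   [eliminate →]
≡ (¬¬R ∧ ¬Q ∧ ¬¬R) ∨ Q   [De Morgan]
≡ (R ∧ ¬Q ∧ ¬¬R) ∨ Q   [double negation]
≡ (R ∧ ¬Q ∧ R) ∨ Q   [double negation]
≡ (R ∨ Q) ∧ (¬Q ∨ Q) ∧ (R ∨ Q)   [distribute ∨ over ∧]
≡ R ∨ Q   [simplify]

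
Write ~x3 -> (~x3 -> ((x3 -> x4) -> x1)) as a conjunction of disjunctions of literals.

~x3 -> (~x3 -> ((x3 -> x4) -> x1))
= ~~x3 | (~x3 -> ((x3 -> x4) -> x1))
= ~~x3 | ~~x3 | ((x3 -> x4) -> x1)
= ~~x3 | ~~x3 | ~(x3 -> x4) | x1
= ~~x3 | ~~x3 | ~(~x3 | x4) | x1
= x3 | ~~x3 | ~(~x3 | x4) | x1
= x3 | x3 | ~(~x3 | x4) | x1
= x3 | x3 | (~~x3 & ~x4) | x1
= x3 | x3 | (x3 & ~x4) | x1
= (x3 | x3 | x3 | x1) & (x3 | x3 | ~x4 | x1)
= x3 | x1

x3 | x1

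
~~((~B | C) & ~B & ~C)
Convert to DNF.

~B & ~C

~~((~B | C) & ~B & ~C)
≡ (~B | C) & ~B & ~C   — double negation
≡ (~B & ~B & ~C) | (C & ~B & ~C)   — distribute & over |
≡ ~B & ~C   — simplify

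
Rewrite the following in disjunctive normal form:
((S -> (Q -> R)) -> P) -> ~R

((S -> (Q -> R)) -> P) -> ~R
= ~((S -> (Q -> R)) -> P) | ~R   [eliminate ->]
= ~(~(S -> (Q -> R)) | P) | ~R   [eliminate ->]
= ~(~(~S | (Q -> R)) | P) | ~R   [eliminate ->]
= ~(~(~S | ~Q | R) | P) | ~R   [eliminate ->]
= (~~(~S | ~Q | R) & ~P) | ~R   [De Morgan]
= ((~S | ~Q | R) & ~P) | ~R   [double negation]
= (~S & ~P) | (~Q & ~P) | (R & ~P) | ~R   [distribute & over |]

(~S & ~P) | (~Q & ~P) | (R & ~P) | ~R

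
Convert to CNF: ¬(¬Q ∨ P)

¬(¬Q ∨ P)
⇔ ¬¬Q ∧ ¬P   [De Morgan]
⇔ Q ∧ ¬P   [double negation]

Q ∧ ¬P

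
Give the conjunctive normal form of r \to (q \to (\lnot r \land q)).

\lnot r \lor \lnot q

r \to (q \to (\lnot r \land q))
= \lnot r \lor (q \to (\lnot r \land q))   — eliminate \to
= \lnot r \lor \lnot q \lor (\lnot r \land q)   — eliminate \to
= (\lnot r \lor \lnot q \lor \lnot r) \land (\lnot r \lor \lnot q \lor q)   — distribute \lor over \land
= \lnot r \lor \lnot q   — simplify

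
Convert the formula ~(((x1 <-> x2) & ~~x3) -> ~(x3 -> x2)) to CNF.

~(((x1 <-> x2) & ~~x3) -> ~(x3 -> x2))
≡ ~(~((x1 <-> x2) & ~~x3) | ~(x3 -> x2))   [eliminate ->]
≡ ~(~((x1 -> x2) & (x2 -> x1) & ~~x3) | ~(x3 -> x2))   [eliminate <->]
≡ ~(~((~x1 | x2) & (x2 -> x1) & ~~x3) | ~(x3 -> x2))   [eliminate ->]
≡ ~(~((~x1 | x2) & (~x2 | x1) & ~~x3) | ~(x3 -> x2))   [eliminate ->]
≡ ~(~((~x1 | x2) & (~x2 | x1) & ~~x3) | ~(~x3 | x2))   [eliminate ->]
≡ ~~((~x1 | x2) & (~x2 | x1) & ~~x3) & ~~(~x3 | x2)   [De Morgan]
≡ (~x1 | x2) & (~x2 | x1) & ~~x3 & ~~(~x3 | x2)   [double negation]
≡ (~x1 | x2) & (~x2 | x1) & x3 & ~~(~x3 | x2)   [double negation]
≡ (~x1 | x2) & (~x2 | x1) & x3 & (~x3 | x2)   [double negation]

(~x1 | x2) & (~x2 | x1) & x3 & (~x3 | x2)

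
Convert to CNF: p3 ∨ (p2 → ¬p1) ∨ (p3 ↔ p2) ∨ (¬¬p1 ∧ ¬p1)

p3 ∨ (p2 → ¬p1) ∨ (p3 ↔ p2) ∨ (¬¬p1 ∧ ¬p1)
≡ p3 ∨ ¬p2 ∨ ¬p1 ∨ (p3 ↔ p2) ∨ (¬¬p1 ∧ ¬p1)   (eliminate →)
≡ p3 ∨ ¬p2 ∨ ¬p1 ∨ ((p3 → p2) ∧ (p2 → p3)) ∨ (¬¬p1 ∧ ¬p1)   (eliminate ↔)
≡ p3 ∨ ¬p2 ∨ ¬p1 ∨ ((¬p3 ∨ p2) ∧ (p2 → p3)) ∨ (¬¬p1 ∧ ¬p1)   (eliminate →)
≡ p3 ∨ ¬p2 ∨ ¬p1 ∨ ((¬p3 ∨ p2) ∧ (¬p2 ∨ p3)) ∨ (¬¬p1 ∧ ¬p1)   (eliminate →)
≡ p3 ∨ ¬p2 ∨ ¬p1 ∨ ((¬p3 ∨ p2) ∧ (¬p2 ∨ p3)) ∨ (p1 ∧ ¬p1)   (double negation)
≡ (p3 ∨ ¬p2 ∨ ¬p1 ∨ ¬p3 ∨ p2 ∨ p1) ∧ (p3 ∨ ¬p2 ∨ ¬p1 ∨ ¬p3 ∨ p2 ∨ ¬p1) ∧ (p3 ∨ ¬p2 ∨ ¬p1 ∨ ¬p2 ∨ p3 ∨ p1) ∧ (p3 ∨ ¬p2 ∨ ¬p1 ∨ ¬p2 ∨ p3 ∨ ¬p1)   (distribute ∨ over ∧)
≡ p3 ∨ ¬p2 ∨ ¬p1   (simplify)

p3 ∨ ¬p2 ∨ ¬p1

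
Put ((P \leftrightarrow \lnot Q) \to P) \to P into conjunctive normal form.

Q \lor P

((P \leftrightarrow \lnot Q) \to P) \to P
≡ \lnot ((P \leftrightarrow \lnot Q) \to P) \lor P   [eliminate \to]
≡ \lnot (\lnot (P \leftrightarrow \lnot Q) \lor P) \lor P   [eliminate \to]
≡ \lnot (\lnot ((P \to \lnot Q) \land (\lnot Q \to P)) \lor P) \lor P   [eliminate \leftrightarrow]
≡ \lnot (\lnot ((\lnot P \lor \lnot Q) \land (\lnot Q \to P)) \lor P) \lor P   [eliminate \to]
≡ \lnot (\lnot ((\lnot P \lor \lnot Q) \land (\lnot \lnot Q \lor P)) \lor P) \lor P   [eliminate \to]
≡ (\lnot \lnot ((\lnot P \lor \lnot Q) \land (\lnot \lnot Q \lor P)) \land \lnot P) \lor P   [De Morgan]
≡ ((\lnot P \lor \lnot Q) \land (\lnot \lnot Q \lor P) \land \lnot P) \lor P   [double negation]
≡ ((\lnot P \lor \lnot Q) \land (Q \lor P) \land \lnot P) \lor P   [double negation]
≡ (\lnot P \lor \lnot Q \lor P) \land (Q \lor P \lor P) \land (\lnot P \lor P)   [distribute \lor over \land]
≡ Q \lor P   [simplify]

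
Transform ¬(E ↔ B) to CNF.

¬(E ↔ B)
≡ ¬((E → B) ∧ (B → E))   (eliminate ↔)
≡ ¬((¬E ∨ B) ∧ (B → E))   (eliminate →)
≡ ¬((¬E ∨ B) ∧ (¬B ∨ E))   (eliminate →)
≡ ¬(¬E ∨ B) ∨ ¬(¬B ∨ E)   (De Morgan)
≡ (¬¬E ∧ ¬B) ∨ ¬(¬B ∨ E)   (De Morgan)
≡ (E ∧ ¬B) ∨ ¬(¬B ∨ E)   (double negation)
≡ (E ∧ ¬B) ∨ (¬¬B ∧ ¬E)   (De Morgan)
≡ (E ∧ ¬B) ∨ (B ∧ ¬E)   (double negation)
≡ (E ∨ B) ∧ (E ∨ ¬E) ∧ (¬B ∨ B) ∧ (¬B ∨ ¬E)   (distribute ∨ over ∧)
≡ (E ∨ B) ∧ (¬B ∨ ¬E)   (simplify)

(E ∨ B) ∧ (¬B ∨ ¬E)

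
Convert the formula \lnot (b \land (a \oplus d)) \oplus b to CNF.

(a \lor d \lor \lnot b) \land (\lnot a \lor \lnot d \lor \lnot b)

\lnot (b \land (a \oplus d)) \oplus b
≡ (\lnot (b \land (a \oplus d)) \lor b) \land \lnot (\lnot (b \land (a \oplus d)) \land b)
≡ (\lnot (b \land (a \lor d) \land \lnot (a \land d)) \lor b) \land \lnot (\lnot (b \land (a \oplus d)) \land b)
≡ (\lnot (b \land (a \lor d) \land \lnot (a \land d)) \lor b) \land \lnot (\lnot (b \land (a \lor d) \land \lnot (a \land d)) \land b)
≡ (\lnot b \lor \lnot (a \lor d) \lor \lnot \lnot (a \land d) \lor b) \land \lnot (\lnot (b \land (a \lor d) \land \lnot (a \land d)) \land b)
≡ (\lnot b \lor (\lnot a \land \lnot d) \lor \lnot \lnot (a \land d) \lor b) \land \lnot (\lnot (b \land (a \lor d) \land \lnot (a \land d)) \land b)
≡ (\lnot b \lor (\lnot a \land \lnot d) \lor (a \land d) \lor b) \land \lnot (\lnot (b \land (a \lor d) \land \lnot (a \land d)) \land b)
≡ (\lnot b \lor (\lnot a \land \lnot d) \lor (a \land d) \lor b) \land (\lnot \lnot (b \land (a \lor d) \land \lnot (a \land d)) \lor \lnot b)
≡ (\lnot b \lor (\lnot a \land \lnot d) \lor (a \land d) \lor b) \land ((b \land (a \lor d) \land \lnot (a \land d)) \lor \lnot b)
≡ (\lnot b \lor (\lnot a \land \lnot d) \lor (a \land d) \lor b) \land ((b \land (a \lor d) \land (\lnot a \lor \lnot d)) \lor \lnot b)
≡ (\lnot b \lor \lnot a \lor a \lor b) \land (\lnot b \lor \lnot a \lor d \lor b) \land (\lnot b \lor \lnot d \lor a \lor b) \land (\lnot b \lor \lnot d \lor d \lor b) \land (b \lor \lnot b) \land (a \lor d \lor \lnot b) \land (\lnot a \lor \lnot d \lor \lnot b)
≡ (a \lor d \lor \lnot b) \land (\lnot a \lor \lnot d \lor \lnot b)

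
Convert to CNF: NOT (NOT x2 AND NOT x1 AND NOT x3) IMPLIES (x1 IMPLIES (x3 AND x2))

(NOT x1 OR x3) AND (NOT x1 OR x2)

NOT (NOT x2 AND NOT x1 AND NOT x3) IMPLIES (x1 IMPLIES (x3 AND x2))
= NOT NOT (NOT x2 AND NOT x1 AND NOT x3) OR (x1 IMPLIES (x3 AND x2))
= NOT NOT (NOT x2 AND NOT x1 AND NOT x3) OR NOT x1 OR (x3 AND x2)
= (NOT x2 AND NOT x1 AND NOT x3) OR NOT x1 OR (x3 AND x2)
= (NOT x2 OR NOT x1 OR x3) AND (NOT x2 OR NOT x1 OR x2) AND (NOT x1 OR NOT x1 OR x3) AND (NOT x1 OR NOT x1 OR x2) AND (NOT x3 OR NOT x1 OR x3) AND (NOT x3 OR NOT x1 OR x2)
= (NOT x1 OR x3) AND (NOT x1 OR x2)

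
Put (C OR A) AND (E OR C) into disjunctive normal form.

(C OR A) AND (E OR C)
≡ (C AND E) OR (C AND C) OR (A AND E) OR (A AND C)   [distribute AND over OR]
≡ C OR (A AND E)   [simplify]

C OR (A AND E)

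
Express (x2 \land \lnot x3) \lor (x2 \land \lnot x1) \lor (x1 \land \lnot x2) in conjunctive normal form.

(x2 \lor x1) \land (\lnot x3 \lor \lnot x1 \lor \lnot x2)

(x2 \land \lnot x3) \lor (x2 \land \lnot x1) \lor (x1 \land \lnot x2)
⇔ (x2 \lor x2 \lor x1) \land (x2 \lor x2 \lor \lnot x2) \land (x2 \lor \lnot x1 \lor x1) \land (x2 \lor \lnot x1 \lor \lnot x2) \land (\lnot x3 \lor x2 \lor x1) \land (\lnot x3 \lor x2 \lor \lnot x2) \land (\lnot x3 \lor \lnot x1 \lor x1) \land (\lnot x3 \lor \lnot x1 \lor \lnot x2)   [distribute \lor over \land]
⇔ (x2 \lor x1) \land (\lnot x3 \lor \lnot x1 \lor \lnot x2)   [simplify]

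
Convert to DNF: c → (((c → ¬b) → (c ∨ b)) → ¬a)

c → (((c → ¬b) → (c ∨ b)) → ¬a)
≡ ¬c ∨ (((c → ¬b) → (c ∨ b)) → ¬a)   [eliminate →]
≡ ¬c ∨ ¬((c → ¬b) → (c ∨ b)) ∨ ¬a   [eliminate →]
≡ ¬c ∨ ¬(¬(c → ¬b) ∨ c ∨ b) ∨ ¬a   [eliminate →]
≡ ¬c ∨ ¬(¬(¬c ∨ ¬b) ∨ c ∨ b) ∨ ¬a   [eliminate →]
≡ ¬c ∨ (¬¬(¬c ∨ ¬b) ∧ ¬c ∧ ¬b) ∨ ¬a   [De Morgan]
≡ ¬c ∨ ((¬c ∨ ¬b) ∧ ¬c ∧ ¬b) ∨ ¬a   [double negation]
≡ ¬c ∨ (¬c ∧ ¬c ∧ ¬b) ∨ (¬b ∧ ¬c ∧ ¬b) ∨ ¬a   [distribute ∧ over ∨]
≡ ¬c ∨ ¬a   [simplify]

¬c ∨ ¬a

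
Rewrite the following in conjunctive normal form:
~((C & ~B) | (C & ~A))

~((C & ~B) | (C & ~A))
⇔ ~(C & ~B) & ~(C & ~A)   [De Morgan]
⇔ (~C | ~~B) & ~(C & ~A)   [De Morgan]
⇔ (~C | B) & ~(C & ~A)   [double negation]
⇔ (~C | B) & (~C | ~~A)   [De Morgan]
⇔ (~C | B) & (~C | A)   [double negation]

(~C | B) & (~C | A)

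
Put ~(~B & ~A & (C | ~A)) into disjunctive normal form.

B | A

~(~B & ~A & (C | ~A))
≡ ~~B | ~~A | ~(C | ~A)   [De Morgan]
≡ B | ~~A | ~(C | ~A)   [double negation]
≡ B | A | ~(C | ~A)   [double negation]
≡ B | A | (~C & ~~A)   [De Morgan]
≡ B | A | (~C & A)   [double negation]
≡ B | A   [simplify]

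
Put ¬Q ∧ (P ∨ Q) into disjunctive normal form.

¬Q ∧ P

¬Q ∧ (P ∨ Q)
= (¬Q ∧ P) ∨ (¬Q ∧ Q)   — distribute ∧ over ∨
= ¬Q ∧ P   — simplify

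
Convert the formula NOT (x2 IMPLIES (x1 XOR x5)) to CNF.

NOT (x2 IMPLIES (x1 XOR x5))
≡ NOT (NOT x2 OR (x1 XOR x5))   — eliminate IMPLIES
≡ NOT (NOT x2 OR ((x1 OR x5) AND NOT (x1 AND x5)))   — expand XOR
≡ NOT NOT x2 AND NOT ((x1 OR x5) AND NOT (x1 AND x5))   — De Morgan
≡ x2 AND NOT ((x1 OR x5) AND NOT (x1 AND x5))   — double negation
≡ x2 AND (NOT (x1 OR x5) OR NOT NOT (x1 AND x5))   — De Morgan
≡ x2 AND ((NOT x1 AND NOT x5) OR NOT NOT (x1 AND x5))   — De Morgan
≡ x2 AND ((NOT x1 AND NOT x5) OR (x1 AND x5))   — double negation
≡ x2 AND (NOT x1 OR x1) AND (NOT x1 OR x5) AND (NOT x5 OR x1) AND (NOT x5 OR x5)   — distribute OR over AND
≡ x2 AND (NOT x1 OR x5) AND (NOT x5 OR x1)   — simplify

x2 AND (NOT x1 OR x5) AND (NOT x5 OR x1)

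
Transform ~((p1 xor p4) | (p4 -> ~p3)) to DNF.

p4 & p1 & p3

~((p1 xor p4) | (p4 -> ~p3))
= ~((p1 & ~p4) | (~p1 & p4) | (p4 -> ~p3))   [expand xor]
= ~((p1 & ~p4) | (~p1 & p4) | ~p4 | ~p3)   [eliminate ->]
= ~(p1 & ~p4) & ~(~p1 & p4) & ~~p4 & ~~p3   [De Morgan]
= (~p1 | ~~p4) & ~(~p1 & p4) & ~~p4 & ~~p3   [De Morgan]
= (~p1 | p4) & ~(~p1 & p4) & ~~p4 & ~~p3   [double negation]
= (~p1 | p4) & (~~p1 | ~p4) & ~~p4 & ~~p3   [De Morgan]
= (~p1 | p4) & (p1 | ~p4) & ~~p4 & ~~p3   [double negation]
= (~p1 | p4) & (p1 | ~p4) & p4 & ~~p3   [double negation]
= (~p1 | p4) & (p1 | ~p4) & p4 & p3   [double negation]
= (~p1 & p1 & p4 & p3) | (~p1 & ~p4 & p4 & p3) | (p4 & p1 & p4 & p3) | (p4 & ~p4 & p4 & p3)   [distribute & over |]
= p4 & p1 & p3   [simplify]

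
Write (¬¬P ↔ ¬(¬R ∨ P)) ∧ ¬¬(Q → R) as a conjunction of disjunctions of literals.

(¬¬P ↔ ¬(¬R ∨ P)) ∧ ¬¬(Q → R)
= (¬¬P → ¬(¬R ∨ P)) ∧ (¬(¬R ∨ P) → ¬¬P) ∧ ¬¬(Q → R)
= (¬¬¬P ∨ ¬(¬R ∨ P)) ∧ (¬(¬R ∨ P) → ¬¬P) ∧ ¬¬(Q → R)
= (¬¬¬P ∨ ¬(¬R ∨ P)) ∧ (¬¬(¬R ∨ P) ∨ ¬¬P) ∧ ¬¬(Q → R)
= (¬¬¬P ∨ ¬(¬R ∨ P)) ∧ (¬¬(¬R ∨ P) ∨ ¬¬P) ∧ ¬¬(¬Q ∨ R)
= (¬P ∨ ¬(¬R ∨ P)) ∧ (¬¬(¬R ∨ P) ∨ ¬¬P) ∧ ¬¬(¬Q ∨ R)
= (¬P ∨ (¬¬R ∧ ¬P)) ∧ (¬¬(¬R ∨ P) ∨ ¬¬P) ∧ ¬¬(¬Q ∨ R)
= (¬P ∨ (R ∧ ¬P)) ∧ (¬¬(¬R ∨ P) ∨ ¬¬P) ∧ ¬¬(¬Q ∨ R)
= (¬P ∨ (R ∧ ¬P)) ∧ (¬R ∨ P ∨ ¬¬P) ∧ ¬¬(¬Q ∨ R)
= (¬P ∨ (R ∧ ¬P)) ∧ (¬R ∨ P ∨ P) ∧ ¬¬(¬Q ∨ R)
= (¬P ∨ (R ∧ ¬P)) ∧ (¬R ∨ P ∨ P) ∧ (¬Q ∨ R)
= (¬P ∨ R) ∧ (¬P ∨ ¬P) ∧ (¬R ∨ P ∨ P) ∧ (¬Q ∨ R)
= ¬P ∧ (¬R ∨ P) ∧ (¬Q ∨ R)

¬P ∧ (¬R ∨ P) ∧ (¬Q ∨ R)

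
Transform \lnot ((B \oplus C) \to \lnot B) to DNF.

B \land \lnot C

\lnot ((B \oplus C) \to \lnot B)
= \lnot (\lnot (B \oplus C) \lor \lnot B)   — eliminate \to
= \lnot (\lnot ((B \land \lnot C) \lor (\lnot B \land C)) \lor \lnot B)   — expand \oplus
= \lnot \lnot ((B \land \lnot C) \lor (\lnot B \land C)) \land \lnot \lnot B   — De Morgan
= ((B \land \lnot C) \lor (\lnot B \land C)) \land \lnot \lnot B   — double negation
= ((B \land \lnot C) \lor (\lnot B \land C)) \land B   — double negation
= (B \land \lnot C \land B) \lor (\lnot B \land C \land B)   — distribute \land over \lor
= B \land \lnot C   — simplify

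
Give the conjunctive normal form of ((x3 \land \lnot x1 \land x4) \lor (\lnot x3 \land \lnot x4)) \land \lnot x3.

((x3 \land \lnot x1 \land x4) \lor (\lnot x3 \land \lnot x4)) \land \lnot x3
≡ (x3 \lor \lnot x3) \land (x3 \lor \lnot x4) \land (\lnot x1 \lor \lnot x3) \land (\lnot x1 \lor \lnot x4) \land (x4 \lor \lnot x3) \land (x4 \lor \lnot x4) \land \lnot x3   (distribute \lor over \land)
≡ (x3 \lor \lnot x4) \land (\lnot x1 \lor \lnot x4) \land \lnot x3   (simplify)

(x3 \lor \lnot x4) \land (\lnot x1 \lor \lnot x4) \land \lnot x3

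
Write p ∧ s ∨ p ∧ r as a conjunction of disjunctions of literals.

p ∧ (s ∨ r)

p ∧ s ∨ p ∧ r
≡ (p ∨ p) ∧ (p ∨ r) ∧ (s ∨ p) ∧ (s ∨ r)
≡ p ∧ (s ∨ r)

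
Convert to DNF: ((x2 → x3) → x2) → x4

((x2 → x3) → x2) → x4
⇔ ¬((x2 → x3) → x2) ∨ x4   — eliminate →
⇔ ¬(¬(x2 → x3) ∨ x2) ∨ x4   — eliminate →
⇔ ¬(¬(¬x2 ∨ x3) ∨ x2) ∨ x4   — eliminate →
⇔ (¬¬(¬x2 ∨ x3) ∧ ¬x2) ∨ x4   — De Morgan
⇔ ((¬x2 ∨ x3) ∧ ¬x2) ∨ x4   — double negation
⇔ (¬x2 ∧ ¬x2) ∨ (x3 ∧ ¬x2) ∨ x4   — distribute ∧ over ∨
⇔ ¬x2 ∨ x4   — simplify

¬x2 ∨ x4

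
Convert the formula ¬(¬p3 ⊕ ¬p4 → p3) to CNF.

¬(¬p3 ⊕ ¬p4 → p3)
≡ ¬(¬(¬p3 ⊕ ¬p4) ∨ p3)   [eliminate →]
≡ ¬(¬((¬p3 ∨ ¬p4) ∧ ¬(¬p3 ∧ ¬p4)) ∨ p3)   [expand ⊕]
≡ ¬¬((¬p3 ∨ ¬p4) ∧ ¬(¬p3 ∧ ¬p4)) ∧ ¬p3   [De Morgan]
≡ (¬p3 ∨ ¬p4) ∧ ¬(¬p3 ∧ ¬p4) ∧ ¬p3   [double negation]
≡ (¬p3 ∨ ¬p4) ∧ (¬¬p3 ∨ ¬¬p4) ∧ ¬p3   [De Morgan]
≡ (¬p3 ∨ ¬p4) ∧ (p3 ∨ ¬¬p4) ∧ ¬p3   [double negation]
≡ (¬p3 ∨ ¬p4) ∧ (p3 ∨ p4) ∧ ¬p3   [double negation]
≡ (p3 ∨ p4) ∧ ¬p3   [simplify]

(p3 ∨ p4) ∧ ¬p3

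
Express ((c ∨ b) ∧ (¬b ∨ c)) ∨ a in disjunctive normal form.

((c ∨ b) ∧ (¬b ∨ c)) ∨ a
≡ (c ∧ ¬b) ∨ (c ∧ c) ∨ (b ∧ ¬b) ∨ (b ∧ c) ∨ a   [distribute ∧ over ∨]
≡ c ∨ a   [simplify]

c ∨ a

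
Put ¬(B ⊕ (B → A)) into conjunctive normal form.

¬(B ⊕ (B → A))
≡ ¬((B ∨ (B → A)) ∧ ¬(B ∧ (B → A)))   (expand ⊕)
≡ ¬((B ∨ ¬B ∨ A) ∧ ¬(B ∧ (B → A)))   (eliminate →)
≡ ¬((B ∨ ¬B ∨ A) ∧ ¬(B ∧ (¬B ∨ A)))   (eliminate →)
≡ ¬(B ∨ ¬B ∨ A) ∨ ¬¬(B ∧ (¬B ∨ A))   (De Morgan)
≡ (¬B ∧ ¬¬B ∧ ¬A) ∨ ¬¬(B ∧ (¬B ∨ A))   (De Morgan)
≡ (¬B ∧ B ∧ ¬A) ∨ ¬¬(B ∧ (¬B ∨ A))   (double negation)
≡ (¬B ∧ B ∧ ¬A) ∨ (B ∧ (¬B ∨ A))   (double negation)
≡ (¬B ∨ B) ∧ (¬B ∨ ¬B ∨ A) ∧ (B ∨ B) ∧ (B ∨ ¬B ∨ A) ∧ (¬A ∨ B) ∧ (¬A ∨ ¬B ∨ A)   (distribute ∨ over ∧)
≡ (¬B ∨ A) ∧ B   (simplify)

(¬B ∨ A) ∧ B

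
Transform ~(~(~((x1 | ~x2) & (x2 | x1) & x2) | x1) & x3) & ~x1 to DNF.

~(~(~((x1 | ~x2) & (x2 | x1) & x2) | x1) & x3) & ~x1
≡ (~~(~((x1 | ~x2) & (x2 | x1) & x2) | x1) | ~x3) & ~x1   [De Morgan]
≡ (~((x1 | ~x2) & (x2 | x1) & x2) | x1 | ~x3) & ~x1   [double negation]
≡ (~(x1 | ~x2) | ~(x2 | x1) | ~x2 | x1 | ~x3) & ~x1   [De Morgan]
≡ ((~x1 & ~~x2) | ~(x2 | x1) | ~x2 | x1 | ~x3) & ~x1   [De Morgan]
≡ ((~x1 & x2) | ~(x2 | x1) | ~x2 | x1 | ~x3) & ~x1   [double negation]
≡ ((~x1 & x2) | (~x2 & ~x1) | ~x2 | x1 | ~x3) & ~x1   [De Morgan]
≡ (~x1 & x2 & ~x1) | (~x2 & ~x1 & ~x1) | (~x2 & ~x1) | (x1 & ~x1) | (~x3 & ~x1)   [distribute & over |]
≡ (~x1 & x2) | (~x2 & ~x1) | (~x3 & ~x1)   [simplify]

(~x1 & x2) | (~x2 & ~x1) | (~x3 & ~x1)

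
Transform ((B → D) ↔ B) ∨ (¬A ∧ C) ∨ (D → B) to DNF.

(¬A ∧ C) ∨ ¬D ∨ B

((B → D) ↔ B) ∨ (¬A ∧ C) ∨ (D → B)
= (((B → D) → B) ∧ (B → (B → D))) ∨ (¬A ∧ C) ∨ (D → B)   [eliminate ↔]
= ((¬(B → D) ∨ B) ∧ (B → (B → D))) ∨ (¬A ∧ C) ∨ (D → B)   [eliminate →]
= ((¬(¬B ∨ D) ∨ B) ∧ (B → (B → D))) ∨ (¬A ∧ C) ∨ (D → B)   [eliminate →]
= ((¬(¬B ∨ D) ∨ B) ∧ (¬B ∨ (B → D))) ∨ (¬A ∧ C) ∨ (D → B)   [eliminate →]
= ((¬(¬B ∨ D) ∨ B) ∧ (¬B ∨ ¬B ∨ D)) ∨ (¬A ∧ C) ∨ (D → B)   [eliminate →]
= ((¬(¬B ∨ D) ∨ B) ∧ (¬B ∨ ¬B ∨ D)) ∨ (¬A ∧ C) ∨ ¬D ∨ B   [eliminate →]
= (((¬¬B ∧ ¬D) ∨ B) ∧ (¬B ∨ ¬B ∨ D)) ∨ (¬A ∧ C) ∨ ¬D ∨ B   [De Morgan]
= (((B ∧ ¬D) ∨ B) ∧ (¬B ∨ ¬B ∨ D)) ∨ (¬A ∧ C) ∨ ¬D ∨ B   [double negation]
= (B ∧ ¬D ∧ ¬B) ∨ (B ∧ ¬D ∧ ¬B) ∨ (B ∧ ¬D ∧ D) ∨ (B ∧ ¬B) ∨ (B ∧ ¬B) ∨ (B ∧ D) ∨ (¬A ∧ C) ∨ ¬D ∨ B   [distribute ∧ over ∨]
= (¬A ∧ C) ∨ ¬D ∨ B   [simplify]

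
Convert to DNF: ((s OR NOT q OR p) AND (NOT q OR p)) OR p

((s OR NOT q OR p) AND (NOT q OR p)) OR p
≡ (s AND NOT q) OR (s AND p) OR (NOT q AND NOT q) OR (NOT q AND p) OR (p AND NOT q) OR (p AND p) OR p
≡ NOT q OR p

NOT q OR p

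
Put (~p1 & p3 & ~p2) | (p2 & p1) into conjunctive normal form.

(~p1 & p3 & ~p2) | (p2 & p1)
⇔ (~p1 | p2) & (~p1 | p1) & (p3 | p2) & (p3 | p1) & (~p2 | p2) & (~p2 | p1)   [distribute | over &]
⇔ (~p1 | p2) & (p3 | p2) & (p3 | p1) & (~p2 | p1)   [simplify]

(~p1 | p2) & (p3 | p2) & (p3 | p1) & (~p2 | p1)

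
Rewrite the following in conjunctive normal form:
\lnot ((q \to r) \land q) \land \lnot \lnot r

\lnot ((q \to r) \land q) \land \lnot \lnot r
⇔ \lnot ((\lnot q \lor r) \land q) \land \lnot \lnot r   (eliminate \to)
⇔ (\lnot (\lnot q \lor r) \lor \lnot q) \land \lnot \lnot r   (De Morgan)
⇔ ((\lnot \lnot q \land \lnot r) \lor \lnot q) \land \lnot \lnot r   (De Morgan)
⇔ ((q \land \lnot r) \lor \lnot q) \land \lnot \lnot r   (double negation)
⇔ ((q \land \lnot r) \lor \lnot q) \land r   (double negation)
⇔ (q \lor \lnot q) \land (\lnot r \lor \lnot q) \land r   (distribute \lor over \land)
⇔ (\lnot r \lor \lnot q) \land r   (simplify)

(\lnot r \lor \lnot q) \land r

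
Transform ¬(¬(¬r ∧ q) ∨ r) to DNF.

¬(¬(¬r ∧ q) ∨ r)
≡ ¬¬(¬r ∧ q) ∧ ¬r   [De Morgan]
≡ ¬r ∧ q ∧ ¬r   [double negation]
≡ ¬r ∧ q   [simplify]

¬r ∧ q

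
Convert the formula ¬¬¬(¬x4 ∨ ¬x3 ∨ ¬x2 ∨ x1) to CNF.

x4 ∧ x3 ∧ x2 ∧ ¬x1

¬¬¬(¬x4 ∨ ¬x3 ∨ ¬x2 ∨ x1)
≡ ¬(¬x4 ∨ ¬x3 ∨ ¬x2 ∨ x1)   — double negation
≡ ¬¬x4 ∧ ¬¬x3 ∧ ¬¬x2 ∧ ¬x1   — De Morgan
≡ x4 ∧ ¬¬x3 ∧ ¬¬x2 ∧ ¬x1   — double negation
≡ x4 ∧ x3 ∧ ¬¬x2 ∧ ¬x1   — double negation
≡ x4 ∧ x3 ∧ x2 ∧ ¬x1   — double negation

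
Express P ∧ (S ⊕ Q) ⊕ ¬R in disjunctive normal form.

P ∧ (S ⊕ Q) ⊕ ¬R
⇔ P ∧ (S ⊕ Q) ∧ ¬¬R ∨ ¬(P ∧ (S ⊕ Q)) ∧ ¬R   (expand ⊕)
⇔ P ∧ (S ∧ ¬Q ∨ ¬S ∧ Q) ∧ ¬¬R ∨ ¬(P ∧ (S ⊕ Q)) ∧ ¬R   (expand ⊕)
⇔ P ∧ (S ∧ ¬Q ∨ ¬S ∧ Q) ∧ ¬¬R ∨ ¬(P ∧ (S ∧ ¬Q ∨ ¬S ∧ Q)) ∧ ¬R   (expand ⊕)
⇔ P ∧ (S ∧ ¬Q ∨ ¬S ∧ Q) ∧ R ∨ ¬(P ∧ (S ∧ ¬Q ∨ ¬S ∧ Q)) ∧ ¬R   (double negation)
⇔ P ∧ (S ∧ ¬Q ∨ ¬S ∧ Q) ∧ R ∨ (¬P ∨ ¬(S ∧ ¬Q ∨ ¬S ∧ Q)) ∧ ¬R   (De Morgan)
⇔ P ∧ (S ∧ ¬Q ∨ ¬S ∧ Q) ∧ R ∨ (¬P ∨ ¬(S ∧ ¬Q) ∧ ¬(¬S ∧ Q)) ∧ ¬R   (De Morgan)
⇔ P ∧ (S ∧ ¬Q ∨ ¬S ∧ Q) ∧ R ∨ (¬P ∨ (¬S ∨ ¬¬Q) ∧ ¬(¬S ∧ Q)) ∧ ¬R   (De Morgan)
⇔ P ∧ (S ∧ ¬Q ∨ ¬S ∧ Q) ∧ R ∨ (¬P ∨ (¬S ∨ Q) ∧ ¬(¬S ∧ Q)) ∧ ¬R   (double negation)
⇔ P ∧ (S ∧ ¬Q ∨ ¬S ∧ Q) ∧ R ∨ (¬P ∨ (¬S ∨ Q) ∧ (¬¬S ∨ ¬Q)) ∧ ¬R   (De Morgan)
⇔ P ∧ (S ∧ ¬Q ∨ ¬S ∧ Q) ∧ R ∨ (¬P ∨ (¬S ∨ Q) ∧ (S ∨ ¬Q)) ∧ ¬R   (double negation)
⇔ P ∧ S ∧ ¬Q ∧ R ∨ P ∧ ¬S ∧ Q ∧ R ∨ ¬P ∧ ¬R ∨ ¬S ∧ S ∧ ¬R ∨ ¬S ∧ ¬Q ∧ ¬R ∨ Q ∧ S ∧ ¬R ∨ Q ∧ ¬Q ∧ ¬R   (distribute ∧ over ∨)
⇔ P ∧ S ∧ ¬Q ∧ R ∨ P ∧ ¬S ∧ Q ∧ R ∨ ¬P ∧ ¬R ∨ ¬S ∧ ¬Q ∧ ¬R ∨ Q ∧ S ∧ ¬R   (simplify)

P ∧ S ∧ ¬Q ∧ R ∨ P ∧ ¬S ∧ Q ∧ R ∨ ¬P ∧ ¬R ∨ ¬S ∧ ¬Q ∧ ¬R ∨ Q ∧ S ∧ ¬R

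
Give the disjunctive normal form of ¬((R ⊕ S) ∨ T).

(¬R ∧ ¬S ∧ ¬T) ∨ (S ∧ R ∧ ¬T)

¬((R ⊕ S) ∨ T)
⇔ ¬((R ∧ ¬S) ∨ (¬R ∧ S) ∨ T)   (expand ⊕)
⇔ ¬(R ∧ ¬S) ∧ ¬(¬R ∧ S) ∧ ¬T   (De Morgan)
⇔ (¬R ∨ ¬¬S) ∧ ¬(¬R ∧ S) ∧ ¬T   (De Morgan)
⇔ (¬R ∨ S) ∧ ¬(¬R ∧ S) ∧ ¬T   (double negation)
⇔ (¬R ∨ S) ∧ (¬¬R ∨ ¬S) ∧ ¬T   (De Morgan)
⇔ (¬R ∨ S) ∧ (R ∨ ¬S) ∧ ¬T   (double negation)
⇔ (¬R ∧ R ∧ ¬T) ∨ (¬R ∧ ¬S ∧ ¬T) ∨ (S ∧ R ∧ ¬T) ∨ (S ∧ ¬S ∧ ¬T)   (distribute ∧ over ∨)
⇔ (¬R ∧ ¬S ∧ ¬T) ∨ (S ∧ R ∧ ¬T)   (simplify)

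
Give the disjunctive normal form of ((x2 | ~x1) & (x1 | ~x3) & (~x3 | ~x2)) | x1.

((x2 | ~x1) & (x1 | ~x3) & (~x3 | ~x2)) | x1
⇔ (x2 & x1 & ~x3) | (x2 & x1 & ~x2) | (x2 & ~x3 & ~x3) | (x2 & ~x3 & ~x2) | (~x1 & x1 & ~x3) | (~x1 & x1 & ~x2) | (~x1 & ~x3 & ~x3) | (~x1 & ~x3 & ~x2) | x1   — distribute & over |
⇔ (x2 & ~x3) | (~x1 & ~x3) | x1   — simplify

(x2 & ~x3) | (~x1 & ~x3) | x1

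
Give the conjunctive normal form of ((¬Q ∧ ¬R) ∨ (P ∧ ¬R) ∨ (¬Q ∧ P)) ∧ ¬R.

(¬Q ∨ P) ∧ ¬R

((¬Q ∧ ¬R) ∨ (P ∧ ¬R) ∨ (¬Q ∧ P)) ∧ ¬R
= (¬Q ∨ P ∨ ¬Q) ∧ (¬Q ∨ P ∨ P) ∧ (¬Q ∨ ¬R ∨ ¬Q) ∧ (¬Q ∨ ¬R ∨ P) ∧ (¬R ∨ P ∨ ¬Q) ∧ (¬R ∨ P ∨ P) ∧ (¬R ∨ ¬R ∨ ¬Q) ∧ (¬R ∨ ¬R ∨ P) ∧ ¬R   [distribute ∨ over ∧]
= (¬Q ∨ P) ∧ ¬R   [simplify]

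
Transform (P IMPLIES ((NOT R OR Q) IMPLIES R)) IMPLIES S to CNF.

(P IMPLIES ((NOT R OR Q) IMPLIES R)) IMPLIES S
≡ NOT (P IMPLIES ((NOT R OR Q) IMPLIES R)) OR S   [eliminate IMPLIES]
≡ NOT (NOT P OR ((NOT R OR Q) IMPLIES R)) OR S   [eliminate IMPLIES]
≡ NOT (NOT P OR NOT (NOT R OR Q) OR R) OR S   [eliminate IMPLIES]
≡ (NOT NOT P AND NOT NOT (NOT R OR Q) AND NOT R) OR S   [De Morgan]
≡ (P AND NOT NOT (NOT R OR Q) AND NOT R) OR S   [double negation]
≡ (P AND (NOT R OR Q) AND NOT R) OR S   [double negation]
≡ (P OR S) AND (NOT R OR Q OR S) AND (NOT R OR S)   [distribute OR over AND]
≡ (P OR S) AND (NOT R OR S)   [simplify]

(P OR S) AND (NOT R OR S)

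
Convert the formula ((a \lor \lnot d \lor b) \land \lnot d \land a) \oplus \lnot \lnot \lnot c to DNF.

((a \lor \lnot d \lor b) \land \lnot d \land a) \oplus \lnot \lnot \lnot c
⇔ ((a \lor \lnot d \lor b) \land \lnot d \land a \land \lnot \lnot \lnot \lnot c) \lor (\lnot ((a \lor \lnot d \lor b) \land \lnot d \land a) \land \lnot \lnot \lnot c)   [expand \oplus]
⇔ ((a \lor \lnot d \lor b) \land \lnot d \land a \land \lnot \lnot c) \lor (\lnot ((a \lor \lnot d \lor b) \land \lnot d \land a) \land \lnot \lnot \lnot c)   [double negation]
⇔ ((a \lor \lnot d \lor b) \land \lnot d \land a \land c) \lor (\lnot ((a \lor \lnot d \lor b) \land \lnot d \land a) \land \lnot \lnot \lnot c)   [double negation]
⇔ ((a \lor \lnot d \lor b) \land \lnot d \land a \land c) \lor ((\lnot (a \lor \lnot d \lor b) \lor \lnot \lnot d \lor \lnot a) \land \lnot \lnot \lnot c)   [De Morgan]
⇔ ((a \lor \lnot d \lor b) \land \lnot d \land a \land c) \lor (((\lnot a \land \lnot \lnot d \land \lnot b) \lor \lnot \lnot d \lor \lnot a) \land \lnot \lnot \lnot c)   [De Morgan]
⇔ ((a \lor \lnot d \lor b) \land \lnot d \land a \land c) \lor (((\lnot a \land d \land \lnot b) \lor \lnot \lnot d \lor \lnot a) \land \lnot \lnot \lnot c)   [double negation]
⇔ ((a \lor \lnot d \lor b) \land \lnot d \land a \land c) \lor (((\lnot a \land d \land \lnot b) \lor d \lor \lnot a) \land \lnot \lnot \lnot c)   [double negation]
⇔ ((a \lor \lnot d \lor b) \land \lnot d \land a \land c) \lor (((\lnot a \land d \land \lnot b) \lor d \lor \lnot a) \land \lnot c)   [double negation]
⇔ (a \land \lnot d \land a \land c) \lor (\lnot d \land \lnot d \land a \land c) \lor (b \land \lnot d \land a \land c) \lor (\lnot a \land d \land \lnot b \land \lnot c) \lor (d \land \lnot c) \lor (\lnot a \land \lnot c)   [distribute \land over \lor]
⇔ (a \land \lnot d \land c) \lor (d \land \lnot c) \lor (\lnot a \land \lnot c)   [simplify]

(a \land \lnot d \land c) \lor (d \land \lnot c) \lor (\lnot a \land \lnot c)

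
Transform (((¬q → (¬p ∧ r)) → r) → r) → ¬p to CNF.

(((¬q → (¬p ∧ r)) → r) → r) → ¬p
= ¬(((¬q → (¬p ∧ r)) → r) → r) ∨ ¬p   (eliminate →)
= ¬(¬((¬q → (¬p ∧ r)) → r) ∨ r) ∨ ¬p   (eliminate →)
= ¬(¬(¬(¬q → (¬p ∧ r)) ∨ r) ∨ r) ∨ ¬p   (eliminate →)
= ¬(¬(¬(¬¬q ∨ (¬p ∧ r)) ∨ r) ∨ r) ∨ ¬p   (eliminate →)
= (¬¬(¬(¬¬q ∨ (¬p ∧ r)) ∨ r) ∧ ¬r) ∨ ¬p   (De Morgan)
= ((¬(¬¬q ∨ (¬p ∧ r)) ∨ r) ∧ ¬r) ∨ ¬p   (double negation)
= (((¬¬¬q ∧ ¬(¬p ∧ r)) ∨ r) ∧ ¬r) ∨ ¬p   (De Morgan)
= (((¬q ∧ ¬(¬p ∧ r)) ∨ r) ∧ ¬r) ∨ ¬p   (double negation)
= (((¬q ∧ (¬¬p ∨ ¬r)) ∨ r) ∧ ¬r) ∨ ¬p   (De Morgan)
= (((¬q ∧ (p ∨ ¬r)) ∨ r) ∧ ¬r) ∨ ¬p   (double negation)
= (¬q ∨ r ∨ ¬p) ∧ (p ∨ ¬r ∨ r ∨ ¬p) ∧ (¬r ∨ ¬p)   (distribute ∨ over ∧)
= (¬q ∨ r ∨ ¬p) ∧ (¬r ∨ ¬p)   (simplify)

(¬q ∨ r ∨ ¬p) ∧ (¬r ∨ ¬p)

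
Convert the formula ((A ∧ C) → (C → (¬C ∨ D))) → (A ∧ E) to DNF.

((A ∧ C) → (C → (¬C ∨ D))) → (A ∧ E)
= ¬((A ∧ C) → (C → (¬C ∨ D))) ∨ (A ∧ E)   — eliminate →
= ¬(¬(A ∧ C) ∨ (C → (¬C ∨ D))) ∨ (A ∧ E)   — eliminate →
= ¬(¬(A ∧ C) ∨ ¬C ∨ ¬C ∨ D) ∨ (A ∧ E)   — eliminate →
= (¬¬(A ∧ C) ∧ ¬¬C ∧ ¬¬C ∧ ¬D) ∨ (A ∧ E)   — De Morgan
= (A ∧ C ∧ ¬¬C ∧ ¬¬C ∧ ¬D) ∨ (A ∧ E)   — double negation
= (A ∧ C ∧ C ∧ ¬¬C ∧ ¬D) ∨ (A ∧ E)   — double negation
= (A ∧ C ∧ C ∧ C ∧ ¬D) ∨ (A ∧ E)   — double negation
= (A ∧ C ∧ ¬D) ∨ (A ∧ E)   — simplify

(A ∧ C ∧ ¬D) ∨ (A ∧ E)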